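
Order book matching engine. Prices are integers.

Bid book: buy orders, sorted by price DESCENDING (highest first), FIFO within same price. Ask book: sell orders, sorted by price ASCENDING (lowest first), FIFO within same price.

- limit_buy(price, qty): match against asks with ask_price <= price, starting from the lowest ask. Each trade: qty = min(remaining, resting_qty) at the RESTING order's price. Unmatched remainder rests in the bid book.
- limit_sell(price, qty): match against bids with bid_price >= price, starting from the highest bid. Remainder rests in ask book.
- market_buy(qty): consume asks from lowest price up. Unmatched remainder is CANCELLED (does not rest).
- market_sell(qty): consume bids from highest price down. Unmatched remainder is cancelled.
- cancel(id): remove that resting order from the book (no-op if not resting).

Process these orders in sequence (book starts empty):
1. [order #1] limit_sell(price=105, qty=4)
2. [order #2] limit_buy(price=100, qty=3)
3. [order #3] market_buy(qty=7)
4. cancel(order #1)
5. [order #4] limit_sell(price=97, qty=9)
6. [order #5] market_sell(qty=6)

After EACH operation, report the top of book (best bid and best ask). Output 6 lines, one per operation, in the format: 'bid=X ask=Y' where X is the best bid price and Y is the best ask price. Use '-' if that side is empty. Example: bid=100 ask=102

After op 1 [order #1] limit_sell(price=105, qty=4): fills=none; bids=[-] asks=[#1:4@105]
After op 2 [order #2] limit_buy(price=100, qty=3): fills=none; bids=[#2:3@100] asks=[#1:4@105]
After op 3 [order #3] market_buy(qty=7): fills=#3x#1:4@105; bids=[#2:3@100] asks=[-]
After op 4 cancel(order #1): fills=none; bids=[#2:3@100] asks=[-]
After op 5 [order #4] limit_sell(price=97, qty=9): fills=#2x#4:3@100; bids=[-] asks=[#4:6@97]
After op 6 [order #5] market_sell(qty=6): fills=none; bids=[-] asks=[#4:6@97]

Answer: bid=- ask=105
bid=100 ask=105
bid=100 ask=-
bid=100 ask=-
bid=- ask=97
bid=- ask=97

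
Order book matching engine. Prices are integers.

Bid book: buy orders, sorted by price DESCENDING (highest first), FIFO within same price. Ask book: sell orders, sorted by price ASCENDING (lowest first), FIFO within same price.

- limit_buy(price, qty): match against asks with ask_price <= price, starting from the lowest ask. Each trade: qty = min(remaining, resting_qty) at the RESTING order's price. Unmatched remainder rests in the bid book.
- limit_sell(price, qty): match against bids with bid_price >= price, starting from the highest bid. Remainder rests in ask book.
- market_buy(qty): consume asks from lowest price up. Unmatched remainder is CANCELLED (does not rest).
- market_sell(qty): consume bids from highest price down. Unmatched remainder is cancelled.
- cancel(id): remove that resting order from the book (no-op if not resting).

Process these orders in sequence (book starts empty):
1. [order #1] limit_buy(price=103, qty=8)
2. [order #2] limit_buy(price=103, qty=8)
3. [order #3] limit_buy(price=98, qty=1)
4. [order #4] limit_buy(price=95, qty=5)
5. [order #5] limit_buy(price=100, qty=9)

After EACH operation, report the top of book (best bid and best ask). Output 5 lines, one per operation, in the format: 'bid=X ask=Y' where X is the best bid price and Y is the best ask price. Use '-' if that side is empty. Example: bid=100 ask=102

After op 1 [order #1] limit_buy(price=103, qty=8): fills=none; bids=[#1:8@103] asks=[-]
After op 2 [order #2] limit_buy(price=103, qty=8): fills=none; bids=[#1:8@103 #2:8@103] asks=[-]
After op 3 [order #3] limit_buy(price=98, qty=1): fills=none; bids=[#1:8@103 #2:8@103 #3:1@98] asks=[-]
After op 4 [order #4] limit_buy(price=95, qty=5): fills=none; bids=[#1:8@103 #2:8@103 #3:1@98 #4:5@95] asks=[-]
After op 5 [order #5] limit_buy(price=100, qty=9): fills=none; bids=[#1:8@103 #2:8@103 #5:9@100 #3:1@98 #4:5@95] asks=[-]

Answer: bid=103 ask=-
bid=103 ask=-
bid=103 ask=-
bid=103 ask=-
bid=103 ask=-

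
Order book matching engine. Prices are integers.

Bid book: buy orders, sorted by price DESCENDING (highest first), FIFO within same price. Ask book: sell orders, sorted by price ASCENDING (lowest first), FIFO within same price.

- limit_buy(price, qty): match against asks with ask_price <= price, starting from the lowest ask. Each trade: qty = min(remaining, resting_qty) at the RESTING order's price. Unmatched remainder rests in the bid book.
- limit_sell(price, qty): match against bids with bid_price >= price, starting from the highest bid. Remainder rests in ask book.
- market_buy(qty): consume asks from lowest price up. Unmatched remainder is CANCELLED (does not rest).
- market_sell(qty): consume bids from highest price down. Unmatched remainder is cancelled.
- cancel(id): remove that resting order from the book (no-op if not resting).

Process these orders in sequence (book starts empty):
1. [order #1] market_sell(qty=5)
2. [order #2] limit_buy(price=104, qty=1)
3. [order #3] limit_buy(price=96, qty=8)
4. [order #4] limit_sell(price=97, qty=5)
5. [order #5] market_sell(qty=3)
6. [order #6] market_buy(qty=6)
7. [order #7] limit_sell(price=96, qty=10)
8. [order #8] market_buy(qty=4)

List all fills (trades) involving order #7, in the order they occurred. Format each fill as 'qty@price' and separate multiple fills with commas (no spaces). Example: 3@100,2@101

Answer: 5@96,4@96

Derivation:
After op 1 [order #1] market_sell(qty=5): fills=none; bids=[-] asks=[-]
After op 2 [order #2] limit_buy(price=104, qty=1): fills=none; bids=[#2:1@104] asks=[-]
After op 3 [order #3] limit_buy(price=96, qty=8): fills=none; bids=[#2:1@104 #3:8@96] asks=[-]
After op 4 [order #4] limit_sell(price=97, qty=5): fills=#2x#4:1@104; bids=[#3:8@96] asks=[#4:4@97]
After op 5 [order #5] market_sell(qty=3): fills=#3x#5:3@96; bids=[#3:5@96] asks=[#4:4@97]
After op 6 [order #6] market_buy(qty=6): fills=#6x#4:4@97; bids=[#3:5@96] asks=[-]
After op 7 [order #7] limit_sell(price=96, qty=10): fills=#3x#7:5@96; bids=[-] asks=[#7:5@96]
After op 8 [order #8] market_buy(qty=4): fills=#8x#7:4@96; bids=[-] asks=[#7:1@96]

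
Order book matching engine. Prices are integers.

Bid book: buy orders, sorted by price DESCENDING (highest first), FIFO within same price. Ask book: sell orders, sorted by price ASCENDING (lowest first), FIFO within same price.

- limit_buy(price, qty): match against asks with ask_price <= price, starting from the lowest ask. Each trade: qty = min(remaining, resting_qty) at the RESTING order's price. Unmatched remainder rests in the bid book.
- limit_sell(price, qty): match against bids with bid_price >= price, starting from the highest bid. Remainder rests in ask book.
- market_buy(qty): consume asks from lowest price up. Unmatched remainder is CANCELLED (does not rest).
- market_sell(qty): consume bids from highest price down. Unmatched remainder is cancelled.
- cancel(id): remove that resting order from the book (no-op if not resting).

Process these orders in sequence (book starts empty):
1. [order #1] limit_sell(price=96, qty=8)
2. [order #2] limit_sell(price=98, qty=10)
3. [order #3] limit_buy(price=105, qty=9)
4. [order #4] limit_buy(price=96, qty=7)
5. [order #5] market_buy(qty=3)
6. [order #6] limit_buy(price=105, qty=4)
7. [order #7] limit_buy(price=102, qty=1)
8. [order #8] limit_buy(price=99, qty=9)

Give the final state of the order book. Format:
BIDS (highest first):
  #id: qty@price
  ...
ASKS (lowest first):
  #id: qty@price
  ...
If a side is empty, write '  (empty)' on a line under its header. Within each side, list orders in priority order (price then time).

After op 1 [order #1] limit_sell(price=96, qty=8): fills=none; bids=[-] asks=[#1:8@96]
After op 2 [order #2] limit_sell(price=98, qty=10): fills=none; bids=[-] asks=[#1:8@96 #2:10@98]
After op 3 [order #3] limit_buy(price=105, qty=9): fills=#3x#1:8@96 #3x#2:1@98; bids=[-] asks=[#2:9@98]
After op 4 [order #4] limit_buy(price=96, qty=7): fills=none; bids=[#4:7@96] asks=[#2:9@98]
After op 5 [order #5] market_buy(qty=3): fills=#5x#2:3@98; bids=[#4:7@96] asks=[#2:6@98]
After op 6 [order #6] limit_buy(price=105, qty=4): fills=#6x#2:4@98; bids=[#4:7@96] asks=[#2:2@98]
After op 7 [order #7] limit_buy(price=102, qty=1): fills=#7x#2:1@98; bids=[#4:7@96] asks=[#2:1@98]
After op 8 [order #8] limit_buy(price=99, qty=9): fills=#8x#2:1@98; bids=[#8:8@99 #4:7@96] asks=[-]

Answer: BIDS (highest first):
  #8: 8@99
  #4: 7@96
ASKS (lowest first):
  (empty)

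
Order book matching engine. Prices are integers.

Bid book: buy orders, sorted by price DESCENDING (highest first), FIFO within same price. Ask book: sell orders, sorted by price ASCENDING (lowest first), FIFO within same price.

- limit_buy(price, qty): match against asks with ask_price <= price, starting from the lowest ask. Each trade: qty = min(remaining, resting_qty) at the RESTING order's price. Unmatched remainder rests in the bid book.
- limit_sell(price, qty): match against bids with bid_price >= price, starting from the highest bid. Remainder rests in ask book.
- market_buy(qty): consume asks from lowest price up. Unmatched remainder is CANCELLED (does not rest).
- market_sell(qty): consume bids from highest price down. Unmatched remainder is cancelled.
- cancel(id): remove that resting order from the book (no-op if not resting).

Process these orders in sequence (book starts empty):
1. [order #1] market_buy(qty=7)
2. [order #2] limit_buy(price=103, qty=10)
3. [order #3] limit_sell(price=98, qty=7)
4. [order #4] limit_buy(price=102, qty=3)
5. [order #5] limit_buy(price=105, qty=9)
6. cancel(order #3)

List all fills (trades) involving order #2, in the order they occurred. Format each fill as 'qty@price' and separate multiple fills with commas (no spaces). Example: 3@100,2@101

Answer: 7@103

Derivation:
After op 1 [order #1] market_buy(qty=7): fills=none; bids=[-] asks=[-]
After op 2 [order #2] limit_buy(price=103, qty=10): fills=none; bids=[#2:10@103] asks=[-]
After op 3 [order #3] limit_sell(price=98, qty=7): fills=#2x#3:7@103; bids=[#2:3@103] asks=[-]
After op 4 [order #4] limit_buy(price=102, qty=3): fills=none; bids=[#2:3@103 #4:3@102] asks=[-]
After op 5 [order #5] limit_buy(price=105, qty=9): fills=none; bids=[#5:9@105 #2:3@103 #4:3@102] asks=[-]
After op 6 cancel(order #3): fills=none; bids=[#5:9@105 #2:3@103 #4:3@102] asks=[-]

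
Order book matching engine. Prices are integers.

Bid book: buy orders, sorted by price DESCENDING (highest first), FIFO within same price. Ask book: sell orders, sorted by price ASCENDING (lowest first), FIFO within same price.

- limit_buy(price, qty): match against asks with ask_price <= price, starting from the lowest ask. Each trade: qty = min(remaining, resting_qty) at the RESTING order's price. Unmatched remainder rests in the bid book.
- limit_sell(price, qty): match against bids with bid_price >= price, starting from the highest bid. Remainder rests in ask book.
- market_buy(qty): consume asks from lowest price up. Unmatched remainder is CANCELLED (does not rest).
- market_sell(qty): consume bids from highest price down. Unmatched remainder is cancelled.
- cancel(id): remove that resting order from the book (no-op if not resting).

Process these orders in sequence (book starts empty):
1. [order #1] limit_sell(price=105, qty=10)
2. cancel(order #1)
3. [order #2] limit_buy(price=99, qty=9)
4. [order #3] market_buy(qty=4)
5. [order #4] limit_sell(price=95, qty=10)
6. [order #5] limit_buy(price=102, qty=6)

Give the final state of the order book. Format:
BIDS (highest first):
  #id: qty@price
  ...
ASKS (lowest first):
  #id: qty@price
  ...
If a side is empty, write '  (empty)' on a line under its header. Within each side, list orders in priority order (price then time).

Answer: BIDS (highest first):
  #5: 5@102
ASKS (lowest first):
  (empty)

Derivation:
After op 1 [order #1] limit_sell(price=105, qty=10): fills=none; bids=[-] asks=[#1:10@105]
After op 2 cancel(order #1): fills=none; bids=[-] asks=[-]
After op 3 [order #2] limit_buy(price=99, qty=9): fills=none; bids=[#2:9@99] asks=[-]
After op 4 [order #3] market_buy(qty=4): fills=none; bids=[#2:9@99] asks=[-]
After op 5 [order #4] limit_sell(price=95, qty=10): fills=#2x#4:9@99; bids=[-] asks=[#4:1@95]
After op 6 [order #5] limit_buy(price=102, qty=6): fills=#5x#4:1@95; bids=[#5:5@102] asks=[-]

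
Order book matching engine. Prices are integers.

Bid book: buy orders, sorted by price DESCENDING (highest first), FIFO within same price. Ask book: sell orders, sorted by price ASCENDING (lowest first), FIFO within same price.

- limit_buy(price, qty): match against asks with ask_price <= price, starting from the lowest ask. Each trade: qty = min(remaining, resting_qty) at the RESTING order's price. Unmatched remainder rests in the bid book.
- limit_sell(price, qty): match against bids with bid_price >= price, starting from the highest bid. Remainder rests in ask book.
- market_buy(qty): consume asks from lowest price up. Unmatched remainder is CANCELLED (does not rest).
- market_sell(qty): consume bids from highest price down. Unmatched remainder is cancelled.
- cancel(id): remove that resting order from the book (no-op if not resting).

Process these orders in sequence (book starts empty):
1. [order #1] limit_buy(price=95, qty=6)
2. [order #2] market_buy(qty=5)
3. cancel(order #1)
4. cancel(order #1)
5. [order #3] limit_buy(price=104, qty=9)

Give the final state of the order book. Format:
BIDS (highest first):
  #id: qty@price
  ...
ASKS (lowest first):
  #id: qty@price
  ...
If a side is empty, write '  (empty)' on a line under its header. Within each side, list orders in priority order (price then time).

Answer: BIDS (highest first):
  #3: 9@104
ASKS (lowest first):
  (empty)

Derivation:
After op 1 [order #1] limit_buy(price=95, qty=6): fills=none; bids=[#1:6@95] asks=[-]
After op 2 [order #2] market_buy(qty=5): fills=none; bids=[#1:6@95] asks=[-]
After op 3 cancel(order #1): fills=none; bids=[-] asks=[-]
After op 4 cancel(order #1): fills=none; bids=[-] asks=[-]
After op 5 [order #3] limit_buy(price=104, qty=9): fills=none; bids=[#3:9@104] asks=[-]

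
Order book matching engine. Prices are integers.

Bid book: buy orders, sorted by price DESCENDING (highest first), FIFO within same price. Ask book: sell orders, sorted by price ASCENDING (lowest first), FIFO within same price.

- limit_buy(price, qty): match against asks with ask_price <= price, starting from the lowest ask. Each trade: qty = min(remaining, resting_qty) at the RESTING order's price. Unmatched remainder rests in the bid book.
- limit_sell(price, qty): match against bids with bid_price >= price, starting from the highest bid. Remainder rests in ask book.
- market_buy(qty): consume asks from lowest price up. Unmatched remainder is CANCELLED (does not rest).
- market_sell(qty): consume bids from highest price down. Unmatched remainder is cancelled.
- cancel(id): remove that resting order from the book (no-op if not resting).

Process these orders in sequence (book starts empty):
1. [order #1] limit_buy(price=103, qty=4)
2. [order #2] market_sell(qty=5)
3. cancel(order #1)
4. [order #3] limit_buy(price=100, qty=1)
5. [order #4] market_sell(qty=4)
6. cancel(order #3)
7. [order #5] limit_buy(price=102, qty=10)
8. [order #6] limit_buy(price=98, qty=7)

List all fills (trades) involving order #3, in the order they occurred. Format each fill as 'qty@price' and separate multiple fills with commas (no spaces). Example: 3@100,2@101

Answer: 1@100

Derivation:
After op 1 [order #1] limit_buy(price=103, qty=4): fills=none; bids=[#1:4@103] asks=[-]
After op 2 [order #2] market_sell(qty=5): fills=#1x#2:4@103; bids=[-] asks=[-]
After op 3 cancel(order #1): fills=none; bids=[-] asks=[-]
After op 4 [order #3] limit_buy(price=100, qty=1): fills=none; bids=[#3:1@100] asks=[-]
After op 5 [order #4] market_sell(qty=4): fills=#3x#4:1@100; bids=[-] asks=[-]
After op 6 cancel(order #3): fills=none; bids=[-] asks=[-]
After op 7 [order #5] limit_buy(price=102, qty=10): fills=none; bids=[#5:10@102] asks=[-]
After op 8 [order #6] limit_buy(price=98, qty=7): fills=none; bids=[#5:10@102 #6:7@98] asks=[-]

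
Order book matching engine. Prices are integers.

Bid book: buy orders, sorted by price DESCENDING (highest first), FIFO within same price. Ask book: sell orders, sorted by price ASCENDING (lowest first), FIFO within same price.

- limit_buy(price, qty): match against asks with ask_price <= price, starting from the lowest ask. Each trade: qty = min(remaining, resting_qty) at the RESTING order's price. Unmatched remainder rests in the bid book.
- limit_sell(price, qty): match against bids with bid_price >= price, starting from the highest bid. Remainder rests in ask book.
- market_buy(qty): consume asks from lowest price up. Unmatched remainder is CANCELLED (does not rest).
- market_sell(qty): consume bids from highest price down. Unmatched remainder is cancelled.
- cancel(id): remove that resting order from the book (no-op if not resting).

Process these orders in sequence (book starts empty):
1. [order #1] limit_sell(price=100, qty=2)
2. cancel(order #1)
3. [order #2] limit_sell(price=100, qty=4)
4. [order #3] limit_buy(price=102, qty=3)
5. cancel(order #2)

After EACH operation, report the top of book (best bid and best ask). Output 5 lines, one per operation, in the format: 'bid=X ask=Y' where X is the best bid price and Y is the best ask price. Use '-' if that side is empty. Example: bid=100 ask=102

After op 1 [order #1] limit_sell(price=100, qty=2): fills=none; bids=[-] asks=[#1:2@100]
After op 2 cancel(order #1): fills=none; bids=[-] asks=[-]
After op 3 [order #2] limit_sell(price=100, qty=4): fills=none; bids=[-] asks=[#2:4@100]
After op 4 [order #3] limit_buy(price=102, qty=3): fills=#3x#2:3@100; bids=[-] asks=[#2:1@100]
After op 5 cancel(order #2): fills=none; bids=[-] asks=[-]

Answer: bid=- ask=100
bid=- ask=-
bid=- ask=100
bid=- ask=100
bid=- ask=-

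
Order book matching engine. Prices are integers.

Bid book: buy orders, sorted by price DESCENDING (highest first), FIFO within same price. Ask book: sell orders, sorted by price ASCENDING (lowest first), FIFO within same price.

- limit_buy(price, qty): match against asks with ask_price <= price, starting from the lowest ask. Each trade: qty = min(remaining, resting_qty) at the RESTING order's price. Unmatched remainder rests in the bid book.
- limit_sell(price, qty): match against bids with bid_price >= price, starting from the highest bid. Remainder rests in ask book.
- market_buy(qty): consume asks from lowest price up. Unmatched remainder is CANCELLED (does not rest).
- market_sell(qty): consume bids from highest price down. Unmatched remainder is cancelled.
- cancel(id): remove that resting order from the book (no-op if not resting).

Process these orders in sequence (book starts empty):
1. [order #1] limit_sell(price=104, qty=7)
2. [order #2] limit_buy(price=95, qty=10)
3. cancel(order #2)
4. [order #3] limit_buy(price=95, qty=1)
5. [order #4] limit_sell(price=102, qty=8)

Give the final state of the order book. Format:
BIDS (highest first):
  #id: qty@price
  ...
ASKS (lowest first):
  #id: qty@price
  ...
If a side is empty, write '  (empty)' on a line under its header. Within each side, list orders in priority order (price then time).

Answer: BIDS (highest first):
  #3: 1@95
ASKS (lowest first):
  #4: 8@102
  #1: 7@104

Derivation:
After op 1 [order #1] limit_sell(price=104, qty=7): fills=none; bids=[-] asks=[#1:7@104]
After op 2 [order #2] limit_buy(price=95, qty=10): fills=none; bids=[#2:10@95] asks=[#1:7@104]
After op 3 cancel(order #2): fills=none; bids=[-] asks=[#1:7@104]
After op 4 [order #3] limit_buy(price=95, qty=1): fills=none; bids=[#3:1@95] asks=[#1:7@104]
After op 5 [order #4] limit_sell(price=102, qty=8): fills=none; bids=[#3:1@95] asks=[#4:8@102 #1:7@104]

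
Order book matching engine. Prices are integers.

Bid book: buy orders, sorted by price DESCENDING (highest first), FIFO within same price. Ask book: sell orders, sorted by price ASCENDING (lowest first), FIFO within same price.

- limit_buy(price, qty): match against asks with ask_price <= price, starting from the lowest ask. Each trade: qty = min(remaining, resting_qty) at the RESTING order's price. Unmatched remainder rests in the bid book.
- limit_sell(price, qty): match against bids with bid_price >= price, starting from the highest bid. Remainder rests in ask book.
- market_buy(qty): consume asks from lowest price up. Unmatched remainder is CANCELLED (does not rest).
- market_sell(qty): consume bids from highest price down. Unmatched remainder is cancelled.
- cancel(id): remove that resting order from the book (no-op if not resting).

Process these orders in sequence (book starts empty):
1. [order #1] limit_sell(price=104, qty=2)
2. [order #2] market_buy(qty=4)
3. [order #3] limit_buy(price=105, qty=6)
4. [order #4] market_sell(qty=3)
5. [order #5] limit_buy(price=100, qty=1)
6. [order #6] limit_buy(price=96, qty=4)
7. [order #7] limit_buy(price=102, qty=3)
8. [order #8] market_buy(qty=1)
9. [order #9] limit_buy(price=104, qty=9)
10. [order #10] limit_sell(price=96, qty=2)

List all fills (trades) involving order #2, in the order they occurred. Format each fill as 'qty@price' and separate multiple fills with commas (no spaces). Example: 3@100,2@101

After op 1 [order #1] limit_sell(price=104, qty=2): fills=none; bids=[-] asks=[#1:2@104]
After op 2 [order #2] market_buy(qty=4): fills=#2x#1:2@104; bids=[-] asks=[-]
After op 3 [order #3] limit_buy(price=105, qty=6): fills=none; bids=[#3:6@105] asks=[-]
After op 4 [order #4] market_sell(qty=3): fills=#3x#4:3@105; bids=[#3:3@105] asks=[-]
After op 5 [order #5] limit_buy(price=100, qty=1): fills=none; bids=[#3:3@105 #5:1@100] asks=[-]
After op 6 [order #6] limit_buy(price=96, qty=4): fills=none; bids=[#3:3@105 #5:1@100 #6:4@96] asks=[-]
After op 7 [order #7] limit_buy(price=102, qty=3): fills=none; bids=[#3:3@105 #7:3@102 #5:1@100 #6:4@96] asks=[-]
After op 8 [order #8] market_buy(qty=1): fills=none; bids=[#3:3@105 #7:3@102 #5:1@100 #6:4@96] asks=[-]
After op 9 [order #9] limit_buy(price=104, qty=9): fills=none; bids=[#3:3@105 #9:9@104 #7:3@102 #5:1@100 #6:4@96] asks=[-]
After op 10 [order #10] limit_sell(price=96, qty=2): fills=#3x#10:2@105; bids=[#3:1@105 #9:9@104 #7:3@102 #5:1@100 #6:4@96] asks=[-]

Answer: 2@104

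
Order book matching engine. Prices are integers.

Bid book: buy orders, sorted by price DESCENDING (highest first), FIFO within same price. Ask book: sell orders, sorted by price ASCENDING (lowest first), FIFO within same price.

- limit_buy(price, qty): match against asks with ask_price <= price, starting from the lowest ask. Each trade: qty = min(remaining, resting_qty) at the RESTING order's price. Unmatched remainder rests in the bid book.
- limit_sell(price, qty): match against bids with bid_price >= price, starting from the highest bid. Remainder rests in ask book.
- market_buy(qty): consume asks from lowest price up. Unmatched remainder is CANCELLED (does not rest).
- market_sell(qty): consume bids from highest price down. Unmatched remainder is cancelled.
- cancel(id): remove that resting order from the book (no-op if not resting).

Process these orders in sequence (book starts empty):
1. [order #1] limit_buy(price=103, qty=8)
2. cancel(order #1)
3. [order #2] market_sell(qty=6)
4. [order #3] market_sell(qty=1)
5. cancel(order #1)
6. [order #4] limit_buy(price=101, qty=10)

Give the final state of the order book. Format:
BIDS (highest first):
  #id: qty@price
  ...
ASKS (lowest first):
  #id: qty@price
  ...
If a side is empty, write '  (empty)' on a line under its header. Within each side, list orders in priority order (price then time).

After op 1 [order #1] limit_buy(price=103, qty=8): fills=none; bids=[#1:8@103] asks=[-]
After op 2 cancel(order #1): fills=none; bids=[-] asks=[-]
After op 3 [order #2] market_sell(qty=6): fills=none; bids=[-] asks=[-]
After op 4 [order #3] market_sell(qty=1): fills=none; bids=[-] asks=[-]
After op 5 cancel(order #1): fills=none; bids=[-] asks=[-]
After op 6 [order #4] limit_buy(price=101, qty=10): fills=none; bids=[#4:10@101] asks=[-]

Answer: BIDS (highest first):
  #4: 10@101
ASKS (lowest first):
  (empty)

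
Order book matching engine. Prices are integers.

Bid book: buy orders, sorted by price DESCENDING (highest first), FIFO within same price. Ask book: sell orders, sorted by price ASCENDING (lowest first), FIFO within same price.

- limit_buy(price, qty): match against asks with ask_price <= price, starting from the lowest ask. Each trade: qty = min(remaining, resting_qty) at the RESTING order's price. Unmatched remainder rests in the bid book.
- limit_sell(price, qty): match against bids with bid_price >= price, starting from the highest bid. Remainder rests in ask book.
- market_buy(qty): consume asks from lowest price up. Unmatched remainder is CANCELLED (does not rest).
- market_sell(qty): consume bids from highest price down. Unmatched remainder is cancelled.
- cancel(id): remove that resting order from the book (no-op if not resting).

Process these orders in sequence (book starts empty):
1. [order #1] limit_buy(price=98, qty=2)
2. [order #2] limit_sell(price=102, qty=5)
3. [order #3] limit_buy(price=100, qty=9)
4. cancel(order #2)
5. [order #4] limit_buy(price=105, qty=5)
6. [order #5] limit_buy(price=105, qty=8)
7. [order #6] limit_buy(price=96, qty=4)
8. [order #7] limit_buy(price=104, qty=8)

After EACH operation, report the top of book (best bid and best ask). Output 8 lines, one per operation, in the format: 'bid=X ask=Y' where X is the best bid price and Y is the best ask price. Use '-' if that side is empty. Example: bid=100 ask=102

After op 1 [order #1] limit_buy(price=98, qty=2): fills=none; bids=[#1:2@98] asks=[-]
After op 2 [order #2] limit_sell(price=102, qty=5): fills=none; bids=[#1:2@98] asks=[#2:5@102]
After op 3 [order #3] limit_buy(price=100, qty=9): fills=none; bids=[#3:9@100 #1:2@98] asks=[#2:5@102]
After op 4 cancel(order #2): fills=none; bids=[#3:9@100 #1:2@98] asks=[-]
After op 5 [order #4] limit_buy(price=105, qty=5): fills=none; bids=[#4:5@105 #3:9@100 #1:2@98] asks=[-]
After op 6 [order #5] limit_buy(price=105, qty=8): fills=none; bids=[#4:5@105 #5:8@105 #3:9@100 #1:2@98] asks=[-]
After op 7 [order #6] limit_buy(price=96, qty=4): fills=none; bids=[#4:5@105 #5:8@105 #3:9@100 #1:2@98 #6:4@96] asks=[-]
After op 8 [order #7] limit_buy(price=104, qty=8): fills=none; bids=[#4:5@105 #5:8@105 #7:8@104 #3:9@100 #1:2@98 #6:4@96] asks=[-]

Answer: bid=98 ask=-
bid=98 ask=102
bid=100 ask=102
bid=100 ask=-
bid=105 ask=-
bid=105 ask=-
bid=105 ask=-
bid=105 ask=-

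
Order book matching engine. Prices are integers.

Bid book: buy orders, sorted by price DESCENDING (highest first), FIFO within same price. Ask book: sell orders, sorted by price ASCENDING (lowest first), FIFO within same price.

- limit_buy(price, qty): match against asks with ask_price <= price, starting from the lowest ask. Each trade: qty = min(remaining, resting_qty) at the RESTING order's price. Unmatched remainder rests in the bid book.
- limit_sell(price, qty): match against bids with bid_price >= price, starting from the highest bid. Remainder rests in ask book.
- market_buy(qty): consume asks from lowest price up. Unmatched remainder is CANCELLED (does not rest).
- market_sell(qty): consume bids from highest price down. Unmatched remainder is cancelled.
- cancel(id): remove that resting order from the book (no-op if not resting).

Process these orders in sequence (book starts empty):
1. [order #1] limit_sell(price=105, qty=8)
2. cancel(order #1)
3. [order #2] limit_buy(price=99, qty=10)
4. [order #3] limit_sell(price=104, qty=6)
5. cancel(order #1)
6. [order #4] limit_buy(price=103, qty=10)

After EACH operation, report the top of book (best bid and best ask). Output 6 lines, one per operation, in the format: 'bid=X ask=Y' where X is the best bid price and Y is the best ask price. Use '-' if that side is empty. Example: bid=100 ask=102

Answer: bid=- ask=105
bid=- ask=-
bid=99 ask=-
bid=99 ask=104
bid=99 ask=104
bid=103 ask=104

Derivation:
After op 1 [order #1] limit_sell(price=105, qty=8): fills=none; bids=[-] asks=[#1:8@105]
After op 2 cancel(order #1): fills=none; bids=[-] asks=[-]
After op 3 [order #2] limit_buy(price=99, qty=10): fills=none; bids=[#2:10@99] asks=[-]
After op 4 [order #3] limit_sell(price=104, qty=6): fills=none; bids=[#2:10@99] asks=[#3:6@104]
After op 5 cancel(order #1): fills=none; bids=[#2:10@99] asks=[#3:6@104]
After op 6 [order #4] limit_buy(price=103, qty=10): fills=none; bids=[#4:10@103 #2:10@99] asks=[#3:6@104]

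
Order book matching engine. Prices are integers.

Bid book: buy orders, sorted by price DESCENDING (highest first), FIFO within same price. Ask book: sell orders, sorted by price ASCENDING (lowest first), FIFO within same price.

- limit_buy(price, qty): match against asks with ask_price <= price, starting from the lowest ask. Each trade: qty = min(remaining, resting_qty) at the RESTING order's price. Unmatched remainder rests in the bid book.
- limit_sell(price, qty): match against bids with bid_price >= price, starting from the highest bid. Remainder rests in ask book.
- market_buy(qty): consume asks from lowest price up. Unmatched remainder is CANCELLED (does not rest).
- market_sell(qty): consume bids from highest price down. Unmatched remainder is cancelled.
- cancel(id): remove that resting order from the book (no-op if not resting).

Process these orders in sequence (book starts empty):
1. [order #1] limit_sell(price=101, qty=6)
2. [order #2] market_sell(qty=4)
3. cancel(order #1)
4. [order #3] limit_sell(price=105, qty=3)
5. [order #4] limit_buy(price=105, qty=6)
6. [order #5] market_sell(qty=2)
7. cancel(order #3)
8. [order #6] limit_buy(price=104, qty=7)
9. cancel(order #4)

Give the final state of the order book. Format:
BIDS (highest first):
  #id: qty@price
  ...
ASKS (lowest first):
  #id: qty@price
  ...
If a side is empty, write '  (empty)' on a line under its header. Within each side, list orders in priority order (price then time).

Answer: BIDS (highest first):
  #6: 7@104
ASKS (lowest first):
  (empty)

Derivation:
After op 1 [order #1] limit_sell(price=101, qty=6): fills=none; bids=[-] asks=[#1:6@101]
After op 2 [order #2] market_sell(qty=4): fills=none; bids=[-] asks=[#1:6@101]
After op 3 cancel(order #1): fills=none; bids=[-] asks=[-]
After op 4 [order #3] limit_sell(price=105, qty=3): fills=none; bids=[-] asks=[#3:3@105]
After op 5 [order #4] limit_buy(price=105, qty=6): fills=#4x#3:3@105; bids=[#4:3@105] asks=[-]
After op 6 [order #5] market_sell(qty=2): fills=#4x#5:2@105; bids=[#4:1@105] asks=[-]
After op 7 cancel(order #3): fills=none; bids=[#4:1@105] asks=[-]
After op 8 [order #6] limit_buy(price=104, qty=7): fills=none; bids=[#4:1@105 #6:7@104] asks=[-]
After op 9 cancel(order #4): fills=none; bids=[#6:7@104] asks=[-]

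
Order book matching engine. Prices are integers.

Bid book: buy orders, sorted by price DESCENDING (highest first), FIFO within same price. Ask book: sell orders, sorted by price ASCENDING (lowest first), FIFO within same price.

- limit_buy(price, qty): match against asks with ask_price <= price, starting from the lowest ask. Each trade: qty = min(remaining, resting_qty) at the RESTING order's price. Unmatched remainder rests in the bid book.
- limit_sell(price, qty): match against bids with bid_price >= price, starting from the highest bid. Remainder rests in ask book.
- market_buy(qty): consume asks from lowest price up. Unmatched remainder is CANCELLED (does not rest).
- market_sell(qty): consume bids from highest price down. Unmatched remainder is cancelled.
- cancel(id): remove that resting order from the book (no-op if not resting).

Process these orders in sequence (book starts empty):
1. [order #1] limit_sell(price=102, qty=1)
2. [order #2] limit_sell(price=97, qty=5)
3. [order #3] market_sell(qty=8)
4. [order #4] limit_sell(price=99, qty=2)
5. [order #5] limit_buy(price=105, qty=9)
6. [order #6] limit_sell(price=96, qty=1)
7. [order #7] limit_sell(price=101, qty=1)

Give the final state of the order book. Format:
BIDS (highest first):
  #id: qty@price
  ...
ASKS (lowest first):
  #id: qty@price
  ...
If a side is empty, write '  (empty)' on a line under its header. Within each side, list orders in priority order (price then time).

Answer: BIDS (highest first):
  (empty)
ASKS (lowest first):
  #7: 1@101

Derivation:
After op 1 [order #1] limit_sell(price=102, qty=1): fills=none; bids=[-] asks=[#1:1@102]
After op 2 [order #2] limit_sell(price=97, qty=5): fills=none; bids=[-] asks=[#2:5@97 #1:1@102]
After op 3 [order #3] market_sell(qty=8): fills=none; bids=[-] asks=[#2:5@97 #1:1@102]
After op 4 [order #4] limit_sell(price=99, qty=2): fills=none; bids=[-] asks=[#2:5@97 #4:2@99 #1:1@102]
After op 5 [order #5] limit_buy(price=105, qty=9): fills=#5x#2:5@97 #5x#4:2@99 #5x#1:1@102; bids=[#5:1@105] asks=[-]
After op 6 [order #6] limit_sell(price=96, qty=1): fills=#5x#6:1@105; bids=[-] asks=[-]
After op 7 [order #7] limit_sell(price=101, qty=1): fills=none; bids=[-] asks=[#7:1@101]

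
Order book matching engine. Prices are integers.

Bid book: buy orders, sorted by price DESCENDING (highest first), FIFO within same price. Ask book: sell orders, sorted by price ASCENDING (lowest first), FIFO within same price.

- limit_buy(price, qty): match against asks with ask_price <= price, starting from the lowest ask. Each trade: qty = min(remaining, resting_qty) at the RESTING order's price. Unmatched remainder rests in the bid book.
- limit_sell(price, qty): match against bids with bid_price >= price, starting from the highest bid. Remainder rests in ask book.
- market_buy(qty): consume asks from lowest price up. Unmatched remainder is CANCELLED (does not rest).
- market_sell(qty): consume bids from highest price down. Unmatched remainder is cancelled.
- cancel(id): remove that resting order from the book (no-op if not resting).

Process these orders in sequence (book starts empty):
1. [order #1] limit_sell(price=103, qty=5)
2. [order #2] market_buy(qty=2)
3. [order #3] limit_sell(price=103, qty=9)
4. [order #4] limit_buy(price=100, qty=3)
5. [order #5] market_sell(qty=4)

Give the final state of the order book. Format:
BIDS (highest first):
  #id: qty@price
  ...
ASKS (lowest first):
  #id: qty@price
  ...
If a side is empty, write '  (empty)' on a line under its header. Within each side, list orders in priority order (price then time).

Answer: BIDS (highest first):
  (empty)
ASKS (lowest first):
  #1: 3@103
  #3: 9@103

Derivation:
After op 1 [order #1] limit_sell(price=103, qty=5): fills=none; bids=[-] asks=[#1:5@103]
After op 2 [order #2] market_buy(qty=2): fills=#2x#1:2@103; bids=[-] asks=[#1:3@103]
After op 3 [order #3] limit_sell(price=103, qty=9): fills=none; bids=[-] asks=[#1:3@103 #3:9@103]
After op 4 [order #4] limit_buy(price=100, qty=3): fills=none; bids=[#4:3@100] asks=[#1:3@103 #3:9@103]
After op 5 [order #5] market_sell(qty=4): fills=#4x#5:3@100; bids=[-] asks=[#1:3@103 #3:9@103]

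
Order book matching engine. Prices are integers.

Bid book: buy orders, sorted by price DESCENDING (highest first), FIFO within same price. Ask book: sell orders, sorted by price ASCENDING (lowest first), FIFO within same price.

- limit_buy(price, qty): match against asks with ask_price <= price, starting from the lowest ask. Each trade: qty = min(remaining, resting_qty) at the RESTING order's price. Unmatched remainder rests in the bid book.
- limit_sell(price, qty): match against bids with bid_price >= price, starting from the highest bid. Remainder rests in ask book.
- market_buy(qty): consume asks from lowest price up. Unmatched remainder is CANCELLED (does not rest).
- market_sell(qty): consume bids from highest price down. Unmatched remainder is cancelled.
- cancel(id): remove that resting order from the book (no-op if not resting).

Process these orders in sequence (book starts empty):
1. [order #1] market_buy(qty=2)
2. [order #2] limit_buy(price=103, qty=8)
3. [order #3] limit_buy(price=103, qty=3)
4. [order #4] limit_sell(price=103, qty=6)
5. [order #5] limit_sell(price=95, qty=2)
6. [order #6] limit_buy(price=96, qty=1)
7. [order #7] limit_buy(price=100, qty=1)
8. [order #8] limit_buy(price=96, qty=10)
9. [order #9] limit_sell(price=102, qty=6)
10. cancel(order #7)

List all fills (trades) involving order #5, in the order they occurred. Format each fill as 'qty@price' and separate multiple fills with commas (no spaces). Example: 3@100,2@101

After op 1 [order #1] market_buy(qty=2): fills=none; bids=[-] asks=[-]
After op 2 [order #2] limit_buy(price=103, qty=8): fills=none; bids=[#2:8@103] asks=[-]
After op 3 [order #3] limit_buy(price=103, qty=3): fills=none; bids=[#2:8@103 #3:3@103] asks=[-]
After op 4 [order #4] limit_sell(price=103, qty=6): fills=#2x#4:6@103; bids=[#2:2@103 #3:3@103] asks=[-]
After op 5 [order #5] limit_sell(price=95, qty=2): fills=#2x#5:2@103; bids=[#3:3@103] asks=[-]
After op 6 [order #6] limit_buy(price=96, qty=1): fills=none; bids=[#3:3@103 #6:1@96] asks=[-]
After op 7 [order #7] limit_buy(price=100, qty=1): fills=none; bids=[#3:3@103 #7:1@100 #6:1@96] asks=[-]
After op 8 [order #8] limit_buy(price=96, qty=10): fills=none; bids=[#3:3@103 #7:1@100 #6:1@96 #8:10@96] asks=[-]
After op 9 [order #9] limit_sell(price=102, qty=6): fills=#3x#9:3@103; bids=[#7:1@100 #6:1@96 #8:10@96] asks=[#9:3@102]
After op 10 cancel(order #7): fills=none; bids=[#6:1@96 #8:10@96] asks=[#9:3@102]

Answer: 2@103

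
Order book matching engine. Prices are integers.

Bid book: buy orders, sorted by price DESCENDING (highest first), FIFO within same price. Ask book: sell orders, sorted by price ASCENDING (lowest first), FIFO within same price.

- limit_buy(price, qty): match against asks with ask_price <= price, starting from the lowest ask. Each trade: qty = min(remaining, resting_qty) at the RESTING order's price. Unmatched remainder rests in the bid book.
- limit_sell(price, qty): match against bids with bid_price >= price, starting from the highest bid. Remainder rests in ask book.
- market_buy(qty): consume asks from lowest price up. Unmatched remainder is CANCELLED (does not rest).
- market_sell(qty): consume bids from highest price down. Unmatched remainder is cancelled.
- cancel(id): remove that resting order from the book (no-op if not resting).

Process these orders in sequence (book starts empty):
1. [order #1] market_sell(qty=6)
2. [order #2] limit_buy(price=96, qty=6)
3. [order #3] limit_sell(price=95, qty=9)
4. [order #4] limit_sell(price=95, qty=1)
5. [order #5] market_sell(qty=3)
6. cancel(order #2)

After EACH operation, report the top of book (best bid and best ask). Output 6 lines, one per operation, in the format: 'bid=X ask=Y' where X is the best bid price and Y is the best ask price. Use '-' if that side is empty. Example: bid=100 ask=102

After op 1 [order #1] market_sell(qty=6): fills=none; bids=[-] asks=[-]
After op 2 [order #2] limit_buy(price=96, qty=6): fills=none; bids=[#2:6@96] asks=[-]
After op 3 [order #3] limit_sell(price=95, qty=9): fills=#2x#3:6@96; bids=[-] asks=[#3:3@95]
After op 4 [order #4] limit_sell(price=95, qty=1): fills=none; bids=[-] asks=[#3:3@95 #4:1@95]
After op 5 [order #5] market_sell(qty=3): fills=none; bids=[-] asks=[#3:3@95 #4:1@95]
After op 6 cancel(order #2): fills=none; bids=[-] asks=[#3:3@95 #4:1@95]

Answer: bid=- ask=-
bid=96 ask=-
bid=- ask=95
bid=- ask=95
bid=- ask=95
bid=- ask=95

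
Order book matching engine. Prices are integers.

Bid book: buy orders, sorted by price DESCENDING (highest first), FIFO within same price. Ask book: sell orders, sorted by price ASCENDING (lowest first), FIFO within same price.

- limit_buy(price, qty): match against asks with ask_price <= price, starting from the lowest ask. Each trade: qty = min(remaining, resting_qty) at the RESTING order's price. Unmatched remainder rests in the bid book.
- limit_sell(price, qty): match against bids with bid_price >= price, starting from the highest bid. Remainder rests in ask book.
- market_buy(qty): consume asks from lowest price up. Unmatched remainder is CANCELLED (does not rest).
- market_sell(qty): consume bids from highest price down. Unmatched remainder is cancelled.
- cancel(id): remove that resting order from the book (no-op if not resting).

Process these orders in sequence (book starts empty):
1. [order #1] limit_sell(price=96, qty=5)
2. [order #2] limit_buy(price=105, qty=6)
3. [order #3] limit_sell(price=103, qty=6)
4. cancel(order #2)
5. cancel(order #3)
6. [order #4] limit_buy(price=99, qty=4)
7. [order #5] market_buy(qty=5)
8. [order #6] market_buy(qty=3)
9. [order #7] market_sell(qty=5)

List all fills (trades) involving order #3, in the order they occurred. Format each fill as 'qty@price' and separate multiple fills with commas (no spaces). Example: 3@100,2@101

After op 1 [order #1] limit_sell(price=96, qty=5): fills=none; bids=[-] asks=[#1:5@96]
After op 2 [order #2] limit_buy(price=105, qty=6): fills=#2x#1:5@96; bids=[#2:1@105] asks=[-]
After op 3 [order #3] limit_sell(price=103, qty=6): fills=#2x#3:1@105; bids=[-] asks=[#3:5@103]
After op 4 cancel(order #2): fills=none; bids=[-] asks=[#3:5@103]
After op 5 cancel(order #3): fills=none; bids=[-] asks=[-]
After op 6 [order #4] limit_buy(price=99, qty=4): fills=none; bids=[#4:4@99] asks=[-]
After op 7 [order #5] market_buy(qty=5): fills=none; bids=[#4:4@99] asks=[-]
After op 8 [order #6] market_buy(qty=3): fills=none; bids=[#4:4@99] asks=[-]
After op 9 [order #7] market_sell(qty=5): fills=#4x#7:4@99; bids=[-] asks=[-]

Answer: 1@105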